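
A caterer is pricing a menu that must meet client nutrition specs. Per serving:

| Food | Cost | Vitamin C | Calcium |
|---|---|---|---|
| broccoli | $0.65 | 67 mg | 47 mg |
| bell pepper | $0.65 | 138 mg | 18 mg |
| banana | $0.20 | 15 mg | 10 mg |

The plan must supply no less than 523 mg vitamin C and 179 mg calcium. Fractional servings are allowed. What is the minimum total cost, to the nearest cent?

$3.43

broccoli only: max(523/67, 179/47) = 7.806 servings → $5.07.
bell pepper only: max(523/138, 179/18) = 9.944 servings → $6.46.
banana only: max(523/15, 179/10) = 34.87 servings → $6.97.
broccoli + bell pepper with both tight: 2.895 servings and 2.384 servings → $3.43.
broccoli + banana with both targets exact would need a negative amount; discard.
bell pepper + banana with both tight: 2.293 servings and 13.77 servings → $4.24.
The minimum over all feasible corners is $3.43.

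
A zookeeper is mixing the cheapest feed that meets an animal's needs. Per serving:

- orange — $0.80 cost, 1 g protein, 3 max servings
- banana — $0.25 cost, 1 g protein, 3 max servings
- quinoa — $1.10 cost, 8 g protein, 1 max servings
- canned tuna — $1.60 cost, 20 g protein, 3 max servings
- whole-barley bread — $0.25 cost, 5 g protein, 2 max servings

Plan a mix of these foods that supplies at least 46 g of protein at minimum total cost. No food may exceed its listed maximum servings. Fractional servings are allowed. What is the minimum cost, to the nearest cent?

Cost per g of protein: whole-barley bread $0.0500, canned tuna $0.0800, quinoa $0.1375, banana $0.2500, orange $0.8000.
Take 2 servings of whole-barley bread: +10.0 g protein for $0.50 (total $0.50, still need 36.0 g).
Take 1.8 servings of canned tuna: +36.0 g protein for $2.88 (total $3.38, still need 0.0 g).
Filling from the cheapest source first is optimal under one linear minimum: $3.38.

$3.38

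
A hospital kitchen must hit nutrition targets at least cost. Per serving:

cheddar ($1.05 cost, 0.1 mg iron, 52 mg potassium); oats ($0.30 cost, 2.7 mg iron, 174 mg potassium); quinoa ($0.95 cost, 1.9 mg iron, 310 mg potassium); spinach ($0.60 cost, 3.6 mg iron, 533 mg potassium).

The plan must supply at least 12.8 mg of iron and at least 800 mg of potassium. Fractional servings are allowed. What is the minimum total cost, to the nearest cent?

This is a tiny linear program; its minimum lies at a vertex of the feasible set. List the vertices and price them.
cheddar only: max(12.8/0.1, 800/52) = 128 servings → $134.40.
oats only: max(12.8/2.7, 800/174) = 4.741 servings → $1.42.
quinoa only: max(12.8/1.9, 800/310) = 6.737 servings → $6.40.
spinach only: max(12.8/3.6, 800/533) = 3.556 servings → $2.13.
cheddar + oats with both targets exact would need a negative amount; discard.
cheddar + quinoa: the both-tight solution has a negative serving — not a feasible corner.
cheddar + spinach: intersection lies outside the first quadrant.
oats + quinoa: intersection lies outside the first quadrant.
oats + spinach: the both-tight solution has a negative serving — not a feasible corner.
quinoa + spinach: the both-tight solution has a negative serving — not a feasible corner.
So the least-cost plan costs $1.42.

$1.42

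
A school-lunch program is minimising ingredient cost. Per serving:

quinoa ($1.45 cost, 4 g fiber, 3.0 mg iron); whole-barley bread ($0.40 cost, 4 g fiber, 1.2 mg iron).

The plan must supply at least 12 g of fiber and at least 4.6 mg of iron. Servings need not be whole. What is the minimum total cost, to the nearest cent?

$1.53

Minimising a linear cost over {fiber ≥ 12, iron ≥ 4.6, servings ≥ 0} — the optimum is at a vertex, using one or two foods.
quinoa only: max(12/4, 4.6/3.0) = 3 servings → $4.35.
whole-barley bread only: max(12/4, 4.6/1.2) = 3.833 servings → $1.53.
quinoa + whole-barley bread with both tight: 0.5556 servings and 2.444 servings → $1.78.
The minimum over all feasible corners is $1.53.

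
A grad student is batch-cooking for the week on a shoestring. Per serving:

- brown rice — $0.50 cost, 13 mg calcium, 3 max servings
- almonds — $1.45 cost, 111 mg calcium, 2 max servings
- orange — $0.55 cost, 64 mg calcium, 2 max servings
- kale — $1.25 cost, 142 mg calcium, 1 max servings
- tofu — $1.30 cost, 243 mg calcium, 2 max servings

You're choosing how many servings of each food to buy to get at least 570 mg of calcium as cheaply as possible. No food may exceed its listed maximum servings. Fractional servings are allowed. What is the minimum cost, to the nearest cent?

Cost per mg of calcium: tofu $0.0053, orange $0.0086, kale $0.0088, almonds $0.0131, brown rice $0.0385.
Take 2 servings of tofu: +486.0 mg calcium for $2.60 (total $2.60, still need 84.0 mg).
Take 1.312 servings of orange: +84.0 mg calcium for $0.72 (total $3.32, still need 0.0 mg).
Greedy by cheapest-per-mg is optimal for a single linear constraint, so the minimum cost is $3.32.

$3.32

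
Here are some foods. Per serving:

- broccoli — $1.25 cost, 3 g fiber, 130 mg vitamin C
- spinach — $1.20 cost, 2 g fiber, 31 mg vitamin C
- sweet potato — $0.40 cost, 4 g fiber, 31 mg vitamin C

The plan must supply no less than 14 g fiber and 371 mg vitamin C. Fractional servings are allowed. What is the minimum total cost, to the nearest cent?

This is a tiny linear program; its minimum lies at a vertex of the feasible set. List the vertices and price them.
broccoli only: max(14/3, 371/130) = 4.667 servings → $5.83.
spinach only: max(14/2, 371/31) = 11.97 servings → $14.36.
sweet potato only: max(14/4, 371/31) = 11.97 servings → $4.79.
broccoli + spinach with both tight: 1.844 servings and 4.234 servings → $7.39.
broccoli + sweet potato with both tight: 2.459 servings and 1.656 servings → $3.74.
spinach + sweet potato with both targets exact would need a negative amount; discard.
The minimum over all feasible corners is $3.74.

$3.74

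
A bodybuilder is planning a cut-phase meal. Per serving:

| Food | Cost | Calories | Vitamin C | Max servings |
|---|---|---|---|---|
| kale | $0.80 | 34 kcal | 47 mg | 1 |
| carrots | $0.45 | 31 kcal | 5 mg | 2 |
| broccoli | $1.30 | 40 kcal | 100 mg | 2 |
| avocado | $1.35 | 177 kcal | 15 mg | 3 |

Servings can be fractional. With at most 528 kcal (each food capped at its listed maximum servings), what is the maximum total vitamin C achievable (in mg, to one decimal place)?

286.8 mg

Vitamin C per kcal: broccoli 2.5, kale 1.382, carrots 0.1613, avocado 0.08475.
Take 2 servings of broccoli: uses 80 kcal, +200.0 mg vitamin C (running total 200.0 mg).
Take 1 serving of kale: uses 34 kcal, +47.0 mg vitamin C (running total 247.0 mg).
Take 2 servings of carrots: uses 62 kcal, +10.0 mg vitamin C (running total 257.0 mg).
Take 1.989 servings of avocado: uses 352 kcal, +29.8 mg vitamin C (running total 286.8 mg).
Filling greedily by vitamin C-per-kcal is optimal for one linear limit, giving 286.8 mg.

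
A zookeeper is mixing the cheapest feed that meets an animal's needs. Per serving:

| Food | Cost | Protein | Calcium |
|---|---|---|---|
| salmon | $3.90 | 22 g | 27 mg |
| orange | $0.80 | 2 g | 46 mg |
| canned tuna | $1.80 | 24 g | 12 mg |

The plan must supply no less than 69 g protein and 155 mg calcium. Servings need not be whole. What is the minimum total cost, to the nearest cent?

$6.92

salmon only: max(69/22, 155/27) = 5.741 servings → $22.39.
orange only: max(69/2, 155/46) = 34.5 servings → $27.60.
canned tuna only: max(69/24, 155/12) = 12.92 servings → $23.25.
salmon + orange with both tight: 2.99 servings and 1.615 servings → $12.95.
salmon + canned tuna with both targets exact would need a negative amount; discard.
orange + canned tuna with both tight: 2.678 servings and 2.652 servings → $6.92.
The minimum over all feasible corners is $6.92.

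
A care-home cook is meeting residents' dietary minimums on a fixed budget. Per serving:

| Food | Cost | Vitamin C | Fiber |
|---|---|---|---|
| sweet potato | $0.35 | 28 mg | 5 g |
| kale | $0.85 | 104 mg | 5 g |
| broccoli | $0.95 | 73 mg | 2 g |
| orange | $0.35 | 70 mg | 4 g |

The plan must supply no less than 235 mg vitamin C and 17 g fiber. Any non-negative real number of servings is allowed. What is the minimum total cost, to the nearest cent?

$1.40

sweet potato only: max(235/28, 17/5) = 8.393 servings → $2.94.
kale only: max(235/104, 17/5) = 3.4 servings → $2.89.
broccoli only: max(235/73, 17/2) = 8.5 servings → $8.07.
orange only: max(235/70, 17/4) = 4.25 servings → $1.49.
sweet potato + kale with both tight: 1.561 servings and 1.839 servings → $2.11.
sweet potato + broccoli with both tight: 2.495 servings and 2.262 servings → $3.02.
sweet potato + orange with both tight: 1.05 servings and 2.937 servings → $1.40.
kale + broccoli with both targets exact would need a negative amount; discard.
kale + orange: intersection lies outside the first quadrant.
broccoli + orange with both targets exact would need a negative amount; discard.
Cheapest feasible corner: $1.40.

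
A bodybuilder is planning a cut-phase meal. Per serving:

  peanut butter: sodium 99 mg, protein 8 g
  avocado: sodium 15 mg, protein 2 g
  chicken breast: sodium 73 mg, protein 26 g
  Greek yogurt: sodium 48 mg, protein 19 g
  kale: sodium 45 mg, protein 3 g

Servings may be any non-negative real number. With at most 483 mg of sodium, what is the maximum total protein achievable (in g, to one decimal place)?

191.2 g

Protein per mg sodium: Greek yogurt 0.3958, chicken breast 0.3562, avocado 0.1333, peanut butter 0.08081, kale 0.06667.
With no serving limits, spend the whole sodium allowance on Greek yogurt: 483 mg / 48 mg × 19 g = 191.2 g.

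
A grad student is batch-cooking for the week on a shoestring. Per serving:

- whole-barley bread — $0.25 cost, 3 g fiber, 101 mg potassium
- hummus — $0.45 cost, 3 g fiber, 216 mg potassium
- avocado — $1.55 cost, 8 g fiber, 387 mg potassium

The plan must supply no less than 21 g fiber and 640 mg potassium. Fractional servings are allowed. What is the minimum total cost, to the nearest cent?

$1.75

With two linear requirements the optimum uses one or two foods; enumerate the corners.
whole-barley bread only: max(21/3, 640/101) = 7 servings → $1.75.
hummus only: max(21/3, 640/216) = 7 servings → $3.15.
avocado only: max(21/8, 640/387) = 2.625 servings → $4.07.
whole-barley bread + hummus with both targets exact would need a negative amount; discard.
whole-barley bread + avocado with both targets exact would need a negative amount; discard.
hummus + avocado with both targets exact would need a negative amount; discard.
The minimum over all feasible corners is $1.75.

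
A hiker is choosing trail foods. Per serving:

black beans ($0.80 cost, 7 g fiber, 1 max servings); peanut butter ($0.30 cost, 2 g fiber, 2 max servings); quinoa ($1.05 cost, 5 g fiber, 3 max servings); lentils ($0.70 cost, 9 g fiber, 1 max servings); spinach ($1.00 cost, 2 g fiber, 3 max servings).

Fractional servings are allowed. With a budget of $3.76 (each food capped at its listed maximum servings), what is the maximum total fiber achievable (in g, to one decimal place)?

Fiber per dollar: lentils 12.86, black beans 8.75, peanut butter 6.667, quinoa 4.762, spinach 2.
Take 1 serving of lentils: spends $0.70, +9.0 g fiber (running total 9.0 g).
Take 1 serving of black beans: spends $0.80, +7.0 g fiber (running total 16.0 g).
Take 2 servings of peanut butter: spends $0.60, +4.0 g fiber (running total 20.0 g).
Take 1.581 servings of quinoa: spends $1.66, +7.9 g fiber (running total 27.9 g).
Filling greedily by fiber-per-dollar is optimal for one linear limit, giving 27.9 g.

27.9 g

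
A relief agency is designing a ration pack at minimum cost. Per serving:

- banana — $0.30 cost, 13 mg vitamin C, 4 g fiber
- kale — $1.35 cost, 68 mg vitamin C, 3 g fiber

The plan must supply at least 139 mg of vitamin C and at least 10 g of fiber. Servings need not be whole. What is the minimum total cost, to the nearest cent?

Compare the cost at each extreme point of the feasible region.
banana only: max(139/13, 10/4) = 10.69 servings → $3.21.
kale only: max(139/68, 10/3) = 3.333 servings → $4.50.
banana + kale with both tight: 1.129 servings and 1.828 servings → $2.81.
So the least-cost plan costs $2.81.

$2.81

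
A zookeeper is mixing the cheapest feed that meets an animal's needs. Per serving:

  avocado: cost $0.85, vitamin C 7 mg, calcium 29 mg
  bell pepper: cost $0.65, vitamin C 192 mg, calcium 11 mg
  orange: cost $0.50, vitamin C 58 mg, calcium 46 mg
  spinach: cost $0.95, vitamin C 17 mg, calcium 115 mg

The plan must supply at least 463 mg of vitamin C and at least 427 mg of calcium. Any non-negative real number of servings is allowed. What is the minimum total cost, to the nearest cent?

This is a tiny linear program; its minimum lies at a vertex of the feasible set. List the vertices and price them.
avocado only: max(463/7, 427/29) = 66.14 servings → $56.22.
bell pepper only: max(463/192, 427/11) = 38.82 servings → $25.23.
orange only: max(463/58, 427/46) = 9.283 servings → $4.64.
spinach only: max(463/17, 427/115) = 27.24 servings → $25.87.
avocado + bell pepper with both tight: 14 servings and 1.901 servings → $13.14.
avocado + orange with both tight: 2.55 servings and 7.675 servings → $6.00.
avocado + spinach: intersection lies outside the first quadrant.
bell pepper + orange: intersection lies outside the first quadrant.
bell pepper + spinach with both tight: 2.1 servings and 3.512 servings → $4.70.
orange + spinach with both tight: 7.81 servings and 0.589 servings → $4.46.
So the least-cost plan costs $4.46.

$4.46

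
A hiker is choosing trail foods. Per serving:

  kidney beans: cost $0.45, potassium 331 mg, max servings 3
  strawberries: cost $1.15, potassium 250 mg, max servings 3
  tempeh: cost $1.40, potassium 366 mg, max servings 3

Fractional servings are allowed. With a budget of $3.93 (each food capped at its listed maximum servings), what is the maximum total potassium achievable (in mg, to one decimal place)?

1667.5 mg

Potassium per dollar: kidney beans 735.6, tempeh 261.4, strawberries 217.4.
Take 3 servings of kidney beans: spends $1.35, +993.0 mg potassium (running total 993.0 mg).
Take 1.843 servings of tempeh: spends $2.58, +674.5 mg potassium (running total 1667.5 mg).
Greedy by best ratio exhausts the cost allowance optimally: 1667.5 mg.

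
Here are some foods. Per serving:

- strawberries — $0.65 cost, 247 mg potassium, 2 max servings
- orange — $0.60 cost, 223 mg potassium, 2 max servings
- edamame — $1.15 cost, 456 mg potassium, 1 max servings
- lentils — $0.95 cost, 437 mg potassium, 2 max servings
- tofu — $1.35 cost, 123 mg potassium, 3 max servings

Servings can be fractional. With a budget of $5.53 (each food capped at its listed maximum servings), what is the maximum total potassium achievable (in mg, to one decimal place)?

Potassium per dollar: lentils 460, edamame 396.5, strawberries 380, orange 371.7, tofu 91.11.
Take 2 servings of lentils: spends $1.90, +874.0 mg potassium (running total 874.0 mg).
Take 1 serving of edamame: spends $1.15, +456.0 mg potassium (running total 1330.0 mg).
Take 2 servings of strawberries: spends $1.30, +494.0 mg potassium (running total 1824.0 mg).
Take 1.967 servings of orange: spends $1.18, +438.6 mg potassium (running total 2262.6 mg).
Greedy by best ratio exhausts the cost allowance optimally: 2262.6 mg.

2262.6 mg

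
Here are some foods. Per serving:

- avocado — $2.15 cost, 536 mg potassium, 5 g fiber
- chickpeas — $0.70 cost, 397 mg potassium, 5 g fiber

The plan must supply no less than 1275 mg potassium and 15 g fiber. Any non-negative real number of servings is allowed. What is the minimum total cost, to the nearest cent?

$2.25

Check every corner: each single food scaled to meet both minima, and each pair solved so both constraints bind.
avocado only: max(1275/536, 15/5) = 3 servings → $6.45.
chickpeas only: max(1275/397, 15/5) = 3.212 servings → $2.25.
avocado + chickpeas with both tight: 0.6043 servings and 2.396 servings → $2.98.
So the least-cost plan costs $2.25.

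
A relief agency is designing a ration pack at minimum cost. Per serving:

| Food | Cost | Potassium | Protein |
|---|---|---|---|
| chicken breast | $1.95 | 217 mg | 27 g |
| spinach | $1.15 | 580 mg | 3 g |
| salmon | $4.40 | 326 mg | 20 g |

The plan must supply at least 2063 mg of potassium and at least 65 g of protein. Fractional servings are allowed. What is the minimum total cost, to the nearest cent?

chicken breast only: max(2063/217, 65/27) = 9.507 servings → $18.54.
spinach only: max(2063/580, 65/3) = 21.67 servings → $24.92.
salmon only: max(2063/326, 65/20) = 6.328 servings → $27.84.
chicken breast + spinach with both tight: 2.099 servings and 2.771 servings → $7.28.
chicken breast + salmon with both targets exact would need a negative amount; discard.
spinach + salmon with both tight: 1.889 servings and 2.967 servings → $15.23.
Cheapest feasible corner: $7.28.

$7.28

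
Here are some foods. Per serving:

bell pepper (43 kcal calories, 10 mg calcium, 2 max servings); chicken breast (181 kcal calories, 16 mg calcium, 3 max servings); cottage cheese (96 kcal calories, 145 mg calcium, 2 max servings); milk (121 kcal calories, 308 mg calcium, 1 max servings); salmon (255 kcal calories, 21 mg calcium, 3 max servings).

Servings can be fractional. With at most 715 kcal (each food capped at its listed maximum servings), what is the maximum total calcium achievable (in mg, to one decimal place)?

Calcium per kcal: milk 2.545, cottage cheese 1.51, bell pepper 0.2326, chicken breast 0.0884, salmon 0.08235.
Take 1 serving of milk: uses 121 kcal, +308.0 mg calcium (running total 308.0 mg).
Take 2 servings of cottage cheese: uses 192 kcal, +290.0 mg calcium (running total 598.0 mg).
Take 2 servings of bell pepper: uses 86 kcal, +20.0 mg calcium (running total 618.0 mg).
Take 1.746 servings of chicken breast: uses 316 kcal, +27.9 mg calcium (running total 645.9 mg).
Greedy by best ratio exhausts the calories allowance optimally: 645.9 mg.

645.9 mg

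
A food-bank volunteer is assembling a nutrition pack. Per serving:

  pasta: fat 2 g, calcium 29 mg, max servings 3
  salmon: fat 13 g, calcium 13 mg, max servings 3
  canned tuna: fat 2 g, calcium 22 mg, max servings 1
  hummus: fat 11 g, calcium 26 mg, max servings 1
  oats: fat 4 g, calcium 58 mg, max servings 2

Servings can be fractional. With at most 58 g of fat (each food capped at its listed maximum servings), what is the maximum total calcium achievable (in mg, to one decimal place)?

Calcium per g fat: pasta 14.5, oats 14.5, canned tuna 11, hummus 2.364, salmon 1.
Take 3 servings of pasta: uses 6 g fat, +87.0 mg calcium (running total 87.0 mg).
Take 2 servings of oats: uses 8 g fat, +116.0 mg calcium (running total 203.0 mg).
Take 1 serving of canned tuna: uses 2 g fat, +22.0 mg calcium (running total 225.0 mg).
Take 1 serving of hummus: uses 11 g fat, +26.0 mg calcium (running total 251.0 mg).
Take 2.385 servings of salmon: uses 31 g fat, +31.0 mg calcium (running total 282.0 mg).
Filling greedily by calcium-per-g fat is optimal for one linear limit, giving 282.0 mg.

282.0 mg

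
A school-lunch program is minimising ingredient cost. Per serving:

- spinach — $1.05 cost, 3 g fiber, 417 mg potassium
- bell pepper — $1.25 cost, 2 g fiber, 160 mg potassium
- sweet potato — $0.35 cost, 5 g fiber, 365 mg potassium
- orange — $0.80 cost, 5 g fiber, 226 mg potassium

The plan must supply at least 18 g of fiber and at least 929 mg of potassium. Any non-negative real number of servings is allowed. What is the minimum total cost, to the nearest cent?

$1.26

An LP optimum is at a vertex; with two nutrient constraints at most two foods are used. Check each candidate.
spinach only: max(18/3, 929/417) = 6 servings → $6.30.
bell pepper only: max(18/2, 929/160) = 9 servings → $11.25.
sweet potato only: max(18/5, 929/365) = 3.6 servings → $1.26.
orange only: max(18/5, 929/226) = 4.111 servings → $3.29.
spinach + bell pepper: intersection lies outside the first quadrant.
spinach + sweet potato: intersection lies outside the first quadrant.
spinach + orange with both tight: 0.4101 servings and 3.354 servings → $3.11.
bell pepper + sweet potato with both targets exact would need a negative amount; discard.
bell pepper + orange with both tight: 1.658 servings and 2.937 servings → $4.42.
sweet potato + orange with both tight: 0.8302 servings and 2.77 servings → $2.51.
So the least-cost plan costs $1.26.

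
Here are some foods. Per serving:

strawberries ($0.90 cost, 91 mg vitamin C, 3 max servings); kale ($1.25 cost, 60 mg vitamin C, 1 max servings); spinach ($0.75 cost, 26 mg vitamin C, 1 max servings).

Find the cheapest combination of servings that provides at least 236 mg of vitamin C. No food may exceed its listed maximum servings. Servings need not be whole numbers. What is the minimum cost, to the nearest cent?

$2.33

Cost per mg of vitamin C: strawberries $0.0099, kale $0.0208, spinach $0.0288.
Take 2.593 servings of strawberries: +236.0 mg vitamin C for $2.33 (total $2.33, still need 0.0 mg).
Filling from the cheapest source first is optimal under one linear minimum: $2.33.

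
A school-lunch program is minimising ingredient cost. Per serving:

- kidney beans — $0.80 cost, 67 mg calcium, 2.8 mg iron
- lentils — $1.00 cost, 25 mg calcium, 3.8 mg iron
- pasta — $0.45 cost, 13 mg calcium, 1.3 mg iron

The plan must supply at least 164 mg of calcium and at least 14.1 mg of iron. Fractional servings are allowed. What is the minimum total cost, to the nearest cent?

Minimising a linear cost over {calcium ≥ 164, iron ≥ 14.1, servings ≥ 0} — the optimum is at a vertex, using one or two foods.
kidney beans only: max(164/67, 14.1/2.8) = 5.036 servings → $4.03.
lentils only: max(164/25, 14.1/3.8) = 6.56 servings → $6.56.
pasta only: max(164/13, 14.1/1.3) = 12.62 servings → $5.68.
kidney beans + lentils with both tight: 1.466 servings and 2.63 servings → $3.80.
kidney beans + pasta with both tight: 0.5897 servings and 9.576 servings → $4.78.
lentils + pasta: intersection lies outside the first quadrant.
Cheapest feasible corner: $3.80.

$3.80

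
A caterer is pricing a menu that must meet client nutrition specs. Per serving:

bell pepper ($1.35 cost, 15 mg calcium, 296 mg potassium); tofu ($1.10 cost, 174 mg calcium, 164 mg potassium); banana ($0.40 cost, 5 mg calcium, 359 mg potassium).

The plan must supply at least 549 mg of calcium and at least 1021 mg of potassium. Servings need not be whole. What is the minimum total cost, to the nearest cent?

bell pepper only: max(549/15, 1021/296) = 36.6 servings → $49.41.
tofu only: max(549/174, 1021/164) = 6.226 servings → $6.85.
banana only: max(549/5, 1021/359) = 109.8 servings → $43.92.
bell pepper + tofu with both tight: 1.787 servings and 3.001 servings → $5.71.
bell pepper + banana: intersection lies outside the first quadrant.
tofu + banana with both tight: 3.114 servings and 1.421 servings → $3.99.
The minimum over all feasible corners is $3.99.

$3.99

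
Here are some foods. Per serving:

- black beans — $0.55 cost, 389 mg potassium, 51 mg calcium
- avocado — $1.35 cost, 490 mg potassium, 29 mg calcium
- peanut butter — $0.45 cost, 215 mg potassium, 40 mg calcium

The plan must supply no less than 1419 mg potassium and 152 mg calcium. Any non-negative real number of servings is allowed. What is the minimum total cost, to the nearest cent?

For a min-cost LP with two ≥-constraints, a basic feasible solution has at most two positive variables.
black beans only: max(1419/389, 152/51) = 3.648 servings → $2.01.
avocado only: max(1419/490, 152/29) = 5.241 servings → $7.08.
peanut butter only: max(1419/215, 152/40) = 6.6 servings → $2.97.
black beans + avocado with both tight: 2.431 servings and 0.9659 servings → $2.64.
black beans + peanut butter with both targets exact would need a negative amount; discard.
avocado + peanut butter with both tight: 1.802 servings and 2.494 servings → $3.55.
So the least-cost plan costs $2.01.

$2.01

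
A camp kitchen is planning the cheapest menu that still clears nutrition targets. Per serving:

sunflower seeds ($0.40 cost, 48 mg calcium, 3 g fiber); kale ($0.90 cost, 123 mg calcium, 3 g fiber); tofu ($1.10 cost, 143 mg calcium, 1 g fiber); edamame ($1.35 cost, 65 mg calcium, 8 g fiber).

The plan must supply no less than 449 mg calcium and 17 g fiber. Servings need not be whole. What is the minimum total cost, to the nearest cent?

$3.45

With two linear requirements the optimum uses one or two foods; enumerate the corners.
sunflower seeds only: max(449/48, 17/3) = 9.354 servings → $3.74.
kale only: max(449/123, 17/3) = 5.667 servings → $5.10.
tofu only: max(449/143, 17/1) = 17 servings → $18.70.
edamame only: max(449/65, 17/8) = 6.908 servings → $9.33.
sunflower seeds + kale with both tight: 3.307 servings and 2.36 servings → $3.45.
sunflower seeds + tofu with both tight: 5.202 servings and 1.394 servings → $3.61.
sunflower seeds + edamame: intersection lies outside the first quadrant.
kale + tofu: intersection lies outside the first quadrant.
kale + edamame with both tight: 3.152 servings and 0.943 servings → $4.11.
tofu + edamame with both tight: 2.305 servings and 1.837 servings → $5.02.
So the least-cost plan costs $3.45.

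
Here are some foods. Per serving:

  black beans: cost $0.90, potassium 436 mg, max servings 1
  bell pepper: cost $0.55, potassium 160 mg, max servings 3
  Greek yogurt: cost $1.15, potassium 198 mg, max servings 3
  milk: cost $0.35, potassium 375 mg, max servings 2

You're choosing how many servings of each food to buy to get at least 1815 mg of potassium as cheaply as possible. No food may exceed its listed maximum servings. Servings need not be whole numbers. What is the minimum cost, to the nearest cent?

$4.12

Cost per mg of potassium: milk $0.0009, black beans $0.0021, bell pepper $0.0034, Greek yogurt $0.0058.
Take 2 servings of milk: +750.0 mg potassium for $0.70 (total $0.70, still need 1065.0 mg).
Take 1 serving of black beans: +436.0 mg potassium for $0.90 (total $1.60, still need 629.0 mg).
Take 3 servings of bell pepper: +480.0 mg potassium for $1.65 (total $3.25, still need 149.0 mg).
Take 0.7525 servings of Greek yogurt: +149.0 mg potassium for $0.87 (total $4.12, still need 0.0 mg).
Greedy by cheapest-per-mg is optimal for a single linear constraint, so the minimum cost is $4.12.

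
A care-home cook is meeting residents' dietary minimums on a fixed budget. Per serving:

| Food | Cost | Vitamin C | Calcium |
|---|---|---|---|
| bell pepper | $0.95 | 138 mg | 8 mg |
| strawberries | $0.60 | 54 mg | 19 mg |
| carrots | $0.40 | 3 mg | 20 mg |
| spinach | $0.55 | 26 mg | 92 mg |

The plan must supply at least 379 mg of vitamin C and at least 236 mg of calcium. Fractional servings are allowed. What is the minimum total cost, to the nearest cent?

The cheapest plan sits at a corner of the feasible region — with two constraints it uses at most two foods.
bell pepper only: max(379/138, 236/8) = 29.5 servings → $28.02.
strawberries only: max(379/54, 236/19) = 12.42 servings → $7.45.
carrots only: max(379/3, 236/20) = 126.3 servings → $50.53.
spinach only: max(379/26, 236/92) = 14.58 servings → $8.02.
bell pepper + strawberries: intersection lies outside the first quadrant.
bell pepper + carrots with both tight: 2.512 servings and 10.8 servings → $6.70.
bell pepper + spinach with both tight: 2.301 servings and 2.365 servings → $3.49.
strawberries + carrots with both tight: 6.717 servings and 5.418 servings → $6.20.
strawberries + spinach with both tight: 6.422 servings and 1.239 servings → $4.53.
carrots + spinach with both targets exact would need a negative amount; discard.
So the least-cost plan costs $3.49.

$3.49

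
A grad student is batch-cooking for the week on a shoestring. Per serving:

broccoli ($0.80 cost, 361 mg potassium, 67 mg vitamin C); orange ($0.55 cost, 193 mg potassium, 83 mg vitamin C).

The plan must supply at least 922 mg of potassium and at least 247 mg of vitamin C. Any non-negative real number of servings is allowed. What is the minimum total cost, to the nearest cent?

$2.24

For a min-cost LP with two ≥-constraints, a basic feasible solution has at most two positive variables.
broccoli only: max(922/361, 247/67) = 3.687 servings → $2.95.
orange only: max(922/193, 247/83) = 4.777 servings → $2.63.
broccoli + orange with both tight: 1.694 servings and 1.608 servings → $2.24.
So the least-cost plan costs $2.24.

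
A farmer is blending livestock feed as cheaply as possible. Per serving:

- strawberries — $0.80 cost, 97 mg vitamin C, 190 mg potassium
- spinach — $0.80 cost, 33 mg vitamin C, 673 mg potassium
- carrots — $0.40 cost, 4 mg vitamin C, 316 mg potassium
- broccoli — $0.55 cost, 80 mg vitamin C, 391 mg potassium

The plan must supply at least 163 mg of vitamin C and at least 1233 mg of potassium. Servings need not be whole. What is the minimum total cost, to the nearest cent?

$1.61

Compare the cost at each extreme point of the feasible region.
strawberries only: max(163/97, 1233/190) = 6.489 servings → $5.19.
spinach only: max(163/33, 1233/673) = 4.939 servings → $3.95.
carrots only: max(163/4, 1233/316) = 40.75 servings → $16.30.
broccoli only: max(163/80, 1233/391) = 3.153 servings → $1.73.
strawberries + spinach with both tight: 1.169 servings and 1.502 servings → $2.14.
strawberries + carrots with both tight: 1.558 servings and 2.965 servings → $2.43.
strawberries + broccoli: the both-tight solution has a negative serving — not a feasible corner.
spinach + carrots: the both-tight solution has a negative serving — not a feasible corner.
spinach + broccoli with both tight: 0.8527 servings and 1.686 servings → $1.61.
carrots + broccoli with both tight: 1.472 servings and 1.964 servings → $1.67.
The minimum over all feasible corners is $1.61.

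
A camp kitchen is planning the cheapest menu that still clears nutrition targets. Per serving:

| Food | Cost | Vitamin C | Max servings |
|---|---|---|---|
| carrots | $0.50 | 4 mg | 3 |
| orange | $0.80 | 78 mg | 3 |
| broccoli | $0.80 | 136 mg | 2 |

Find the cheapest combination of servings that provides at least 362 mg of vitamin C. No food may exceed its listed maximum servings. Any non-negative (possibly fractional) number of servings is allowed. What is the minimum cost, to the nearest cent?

$2.52

Cost per mg of vitamin C: broccoli $0.0059, orange $0.0103, carrots $0.1250.
Take 2 servings of broccoli: +272.0 mg vitamin C for $1.60 (total $1.60, still need 90.0 mg).
Take 1.154 servings of orange: +90.0 mg vitamin C for $0.92 (total $2.52, still need 0.0 mg).
Filling from the cheapest source first is optimal under one linear minimum: $2.52.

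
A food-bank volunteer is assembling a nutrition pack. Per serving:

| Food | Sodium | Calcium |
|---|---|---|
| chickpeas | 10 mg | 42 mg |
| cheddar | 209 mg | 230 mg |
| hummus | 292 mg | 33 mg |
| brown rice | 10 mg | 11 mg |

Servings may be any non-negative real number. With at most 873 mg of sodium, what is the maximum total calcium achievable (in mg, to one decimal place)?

3666.6 mg

Calcium per mg sodium: chickpeas 4.2, cheddar 1.1, brown rice 1.1, hummus 0.113.
With no serving limits, spend the whole sodium allowance on chickpeas: 873 mg / 10 mg × 42 mg = 3666.6 mg.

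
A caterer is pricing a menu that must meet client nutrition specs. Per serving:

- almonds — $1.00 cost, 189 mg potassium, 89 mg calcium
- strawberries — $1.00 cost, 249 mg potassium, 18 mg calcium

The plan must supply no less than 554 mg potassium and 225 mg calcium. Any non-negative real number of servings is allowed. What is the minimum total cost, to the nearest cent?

$2.82

For a min-cost LP with two ≥-constraints, a basic feasible solution has at most two positive variables.
almonds only: max(554/189, 225/89) = 2.931 servings → $2.93.
strawberries only: max(554/249, 225/18) = 12.5 servings → $12.50.
almonds + strawberries with both tight: 2.455 servings and 0.3615 servings → $2.82.
Cheapest feasible corner: $2.82.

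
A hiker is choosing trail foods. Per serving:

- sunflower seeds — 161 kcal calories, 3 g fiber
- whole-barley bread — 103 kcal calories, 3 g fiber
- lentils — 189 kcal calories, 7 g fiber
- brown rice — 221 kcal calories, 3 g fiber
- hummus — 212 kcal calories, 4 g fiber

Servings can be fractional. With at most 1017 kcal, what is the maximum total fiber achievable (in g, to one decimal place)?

37.7 g

Fiber per kcal: lentils 0.03704, whole-barley bread 0.02913, hummus 0.01887, sunflower seeds 0.01863, brown rice 0.01357.
With no serving limits, spend the whole calories allowance on lentils: 1017 kcal / 189 kcal × 7 g = 37.7 g.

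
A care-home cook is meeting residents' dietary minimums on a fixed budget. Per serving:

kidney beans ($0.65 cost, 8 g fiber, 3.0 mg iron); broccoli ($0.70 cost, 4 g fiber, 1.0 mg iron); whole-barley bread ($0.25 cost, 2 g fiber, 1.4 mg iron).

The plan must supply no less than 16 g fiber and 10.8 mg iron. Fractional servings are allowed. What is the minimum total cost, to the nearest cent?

kidney beans only: max(16/8, 10.8/3.0) = 3.6 servings → $2.34.
broccoli only: max(16/4, 10.8/1.0) = 10.8 servings → $7.56.
whole-barley bread only: max(16/2, 10.8/1.4) = 8 servings → $2.00.
kidney beans + broccoli: the both-tight solution has a negative serving — not a feasible corner.
kidney beans + whole-barley bread with both tight: 0.1538 servings and 7.385 servings → $1.95.
broccoli + whole-barley bread with both tight: 0.2222 servings and 7.556 servings → $2.04.
Cheapest feasible corner: $1.95.

$1.95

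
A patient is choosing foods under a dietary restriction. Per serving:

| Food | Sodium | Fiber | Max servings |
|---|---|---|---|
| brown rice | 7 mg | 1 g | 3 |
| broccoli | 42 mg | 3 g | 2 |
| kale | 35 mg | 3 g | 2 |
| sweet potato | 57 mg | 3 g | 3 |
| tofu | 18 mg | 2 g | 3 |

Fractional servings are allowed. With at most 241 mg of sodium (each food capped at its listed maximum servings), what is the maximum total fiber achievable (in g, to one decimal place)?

21.6 g

Fiber per mg sodium: brown rice 0.1429, tofu 0.1111, kale 0.08571, broccoli 0.07143, sweet potato 0.05263.
Take 3 servings of brown rice: uses 21 mg sodium, +3.0 g fiber (running total 3.0 g).
Take 3 servings of tofu: uses 54 mg sodium, +6.0 g fiber (running total 9.0 g).
Take 2 servings of kale: uses 70 mg sodium, +6.0 g fiber (running total 15.0 g).
Take 2 servings of broccoli: uses 84 mg sodium, +6.0 g fiber (running total 21.0 g).
Take 0.2105 servings of sweet potato: uses 12 mg sodium, +0.6 g fiber (running total 21.6 g).
Greedy by best ratio exhausts the sodium allowance optimally: 21.6 g.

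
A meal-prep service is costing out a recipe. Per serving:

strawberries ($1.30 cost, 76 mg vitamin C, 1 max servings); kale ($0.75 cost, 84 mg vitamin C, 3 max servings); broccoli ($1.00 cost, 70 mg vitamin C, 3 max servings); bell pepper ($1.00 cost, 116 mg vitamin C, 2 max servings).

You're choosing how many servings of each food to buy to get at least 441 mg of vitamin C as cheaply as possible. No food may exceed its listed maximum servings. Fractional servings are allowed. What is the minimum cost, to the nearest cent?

$3.87

Cost per mg of vitamin C: bell pepper $0.0086, kale $0.0089, broccoli $0.0143, strawberries $0.0171.
Take 2 servings of bell pepper: +232.0 mg vitamin C for $2.00 (total $2.00, still need 209.0 mg).
Take 2.488 servings of kale: +209.0 mg vitamin C for $1.87 (total $3.87, still need 0.0 mg).
Filling from the cheapest source first is optimal under one linear minimum: $3.87.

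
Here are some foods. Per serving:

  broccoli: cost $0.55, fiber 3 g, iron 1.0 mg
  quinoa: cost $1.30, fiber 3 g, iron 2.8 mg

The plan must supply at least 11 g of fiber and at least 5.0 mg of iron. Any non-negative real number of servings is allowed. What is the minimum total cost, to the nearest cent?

$2.57

broccoli only: max(11/3, 5.0/1.0) = 5 servings → $2.75.
quinoa only: max(11/3, 5.0/2.8) = 3.667 servings → $4.77.
broccoli + quinoa with both tight: 2.926 servings and 0.7407 servings → $2.57.
So the least-cost plan costs $2.57.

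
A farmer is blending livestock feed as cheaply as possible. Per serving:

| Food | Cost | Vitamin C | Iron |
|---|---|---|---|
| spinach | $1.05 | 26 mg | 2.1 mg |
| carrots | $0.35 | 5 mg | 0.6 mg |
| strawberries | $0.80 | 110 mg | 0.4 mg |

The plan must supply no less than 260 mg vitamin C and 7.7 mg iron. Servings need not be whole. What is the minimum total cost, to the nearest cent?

A basic optimal solution has at most two foods positive. Try each food alone and each pair with both targets met exactly.
spinach only: max(260/26, 7.7/2.1) = 10 servings → $10.50.
carrots only: max(260/5, 7.7/0.6) = 52 servings → $18.20.
strawberries only: max(260/110, 7.7/0.4) = 19.25 servings → $15.40.
spinach + carrots: the both-tight solution has a negative serving — not a feasible corner.
spinach + strawberries with both tight: 3.368 servings and 1.568 servings → $4.79.
carrots + strawberries with both tight: 11.61 servings and 1.836 servings → $5.53.
Cheapest feasible corner: $4.79.

$4.79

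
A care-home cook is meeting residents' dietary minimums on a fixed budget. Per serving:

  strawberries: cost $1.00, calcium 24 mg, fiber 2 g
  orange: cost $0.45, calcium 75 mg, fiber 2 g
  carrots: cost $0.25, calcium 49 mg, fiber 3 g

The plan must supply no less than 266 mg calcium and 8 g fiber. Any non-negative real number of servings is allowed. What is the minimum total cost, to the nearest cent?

$1.36

At the optimum either one food covers both requirements or two foods hit both targets exactly; no other combination can be cheaper.
strawberries only: max(266/24, 8/2) = 11.08 servings → $11.08.
orange only: max(266/75, 8/2) = 4 servings → $1.80.
carrots only: max(266/49, 8/3) = 5.429 servings → $1.36.
strawberries + orange with both tight: 0.6667 servings and 3.333 servings → $2.17.
strawberries + carrots with both targets exact would need a negative amount; discard.
orange + carrots with both tight: 3.197 servings and 0.5354 servings → $1.57.
Cheapest feasible corner: $1.36.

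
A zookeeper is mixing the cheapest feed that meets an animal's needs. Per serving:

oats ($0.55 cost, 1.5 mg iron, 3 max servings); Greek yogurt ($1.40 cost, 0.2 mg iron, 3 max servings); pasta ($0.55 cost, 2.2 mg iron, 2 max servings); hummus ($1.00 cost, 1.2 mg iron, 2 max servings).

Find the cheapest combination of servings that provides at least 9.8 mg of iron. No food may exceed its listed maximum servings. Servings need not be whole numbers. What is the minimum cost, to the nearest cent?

$3.50

Cost per mg of iron: pasta $0.2500, oats $0.3667, hummus $0.8333, Greek yogurt $7.0000.
Take 2 servings of pasta: +4.4 mg iron for $1.10 (total $1.10, still need 5.4 mg).
Take 3 servings of oats: +4.5 mg iron for $1.65 (total $2.75, still need 0.9 mg).
Take 0.75 servings of hummus: +0.9 mg iron for $0.75 (total $3.50, still need 0.0 mg).
Filling from the cheapest source first is optimal under one linear minimum: $3.50.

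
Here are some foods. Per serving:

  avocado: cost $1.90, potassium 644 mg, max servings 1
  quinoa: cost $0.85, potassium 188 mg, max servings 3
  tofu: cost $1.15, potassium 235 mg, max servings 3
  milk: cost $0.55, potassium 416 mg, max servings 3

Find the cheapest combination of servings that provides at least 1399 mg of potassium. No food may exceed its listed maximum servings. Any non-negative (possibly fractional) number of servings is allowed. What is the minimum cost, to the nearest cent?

Cost per mg of potassium: milk $0.0013, avocado $0.0030, quinoa $0.0045, tofu $0.0049.
Take 3 servings of milk: +1248.0 mg potassium for $1.65 (total $1.65, still need 151.0 mg).
Take 0.2345 servings of avocado: +151.0 mg potassium for $0.45 (total $2.10, still need 0.0 mg).
Greedy by cheapest-per-mg is optimal for a single linear constraint, so the minimum cost is $2.10.

$2.10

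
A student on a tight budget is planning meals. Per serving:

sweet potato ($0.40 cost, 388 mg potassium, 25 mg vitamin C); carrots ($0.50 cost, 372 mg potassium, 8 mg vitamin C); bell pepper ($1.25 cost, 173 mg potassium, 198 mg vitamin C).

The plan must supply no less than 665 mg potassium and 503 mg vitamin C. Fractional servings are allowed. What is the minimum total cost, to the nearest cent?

sweet potato only: max(665/388, 503/25) = 20.12 servings → $8.05.
carrots only: max(665/372, 503/8) = 62.88 servings → $31.44.
bell pepper only: max(665/173, 503/198) = 3.844 servings → $4.80.
sweet potato + carrots with both targets exact would need a negative amount; discard.
sweet potato + bell pepper with both tight: 0.6159 servings and 2.463 servings → $3.32.
carrots + bell pepper with both tight: 0.6178 servings and 2.515 servings → $3.45.
Cheapest feasible corner: $3.32.

$3.32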